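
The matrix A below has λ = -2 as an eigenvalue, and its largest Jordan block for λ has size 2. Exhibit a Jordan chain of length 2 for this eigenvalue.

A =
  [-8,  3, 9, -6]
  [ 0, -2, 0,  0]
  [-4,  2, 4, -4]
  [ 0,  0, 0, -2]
A Jordan chain for λ = -2 of length 2:
v_1 = (-6, 0, -4, 0)ᵀ
v_2 = (1, 0, 0, 0)ᵀ

Let N = A − (-2)·I. We want v_2 with N^2 v_2 = 0 but N^1 v_2 ≠ 0; then v_{j-1} := N · v_j for j = 2, …, 2.

Pick v_2 = (1, 0, 0, 0)ᵀ.
Then v_1 = N · v_2 = (-6, 0, -4, 0)ᵀ.

Sanity check: (A − (-2)·I) v_1 = (0, 0, 0, 0)ᵀ = 0. ✓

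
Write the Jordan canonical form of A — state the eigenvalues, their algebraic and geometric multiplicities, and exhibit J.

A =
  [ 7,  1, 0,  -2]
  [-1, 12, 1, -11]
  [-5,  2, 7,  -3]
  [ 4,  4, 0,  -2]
J_3(6) ⊕ J_1(6)

The characteristic polynomial is
  det(x·I − A) = x^4 - 24*x^3 + 216*x^2 - 864*x + 1296 = (x - 6)^4

Eigenvalues and multiplicities (the geometric multiplicity of λ is n − rank(A − λI), which equals the number of Jordan blocks for λ):
  λ = 6: algebraic multiplicity = 4, geometric multiplicity = 2

Determining the block sizes for each eigenvalue:
  λ = 6: with am = 4 and gm = 2, the partition is not yet determined (e.g. several partitions of 4 into 2 parts exist). Let N = A − (6)·I. Computing rank(N^1) = 2, rank(N^2) = 1, rank(N^3) = 0; the number of blocks of size ≥ j is rank(N^{j−1}) − rank(N^j), giving [2, 1, 1]. So we have 1 block(s) of size 3, 1 block(s) of size 1 → block sizes [3, 1]

Assembling the blocks gives a Jordan form
J =
  [6, 1, 0, 0]
  [0, 6, 1, 0]
  [0, 0, 6, 0]
  [0, 0, 0, 6]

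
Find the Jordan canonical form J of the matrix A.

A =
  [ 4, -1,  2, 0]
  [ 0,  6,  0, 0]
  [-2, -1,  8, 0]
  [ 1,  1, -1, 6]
J_2(6) ⊕ J_2(6)

The characteristic polynomial is
  det(x·I − A) = x^4 - 24*x^3 + 216*x^2 - 864*x + 1296 = (x - 6)^4

Eigenvalues and multiplicities (the geometric multiplicity of λ is n − rank(A − λI), which equals the number of Jordan blocks for λ):
  λ = 6: algebraic multiplicity = 4, geometric multiplicity = 2

Determining the block sizes for each eigenvalue:
  λ = 6: with am = 4 and gm = 2, the partition is not yet determined (e.g. several partitions of 4 into 2 parts exist). Let N = A − (6)·I. Computing rank(N^1) = 2, rank(N^2) = 0; the number of blocks of size ≥ j is rank(N^{j−1}) − rank(N^j), giving [2, 2]. So we have 2 block(s) of size 2 → block sizes [2, 2]

Assembling the blocks gives a Jordan form
J =
  [6, 1, 0, 0]
  [0, 6, 0, 0]
  [0, 0, 6, 1]
  [0, 0, 0, 6]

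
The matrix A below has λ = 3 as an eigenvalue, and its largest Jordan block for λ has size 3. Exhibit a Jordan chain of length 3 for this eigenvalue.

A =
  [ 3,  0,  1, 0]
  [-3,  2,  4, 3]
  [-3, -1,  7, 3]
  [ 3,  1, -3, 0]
A Jordan chain for λ = 3 of length 3:
v_1 = (-3, 0, 0, -3)ᵀ
v_2 = (0, -3, -3, 3)ᵀ
v_3 = (1, 0, 0, 0)ᵀ

Let N = A − (3)·I. We want v_3 with N^3 v_3 = 0 but N^2 v_3 ≠ 0; then v_{j-1} := N · v_j for j = 3, …, 2.

Pick v_3 = (1, 0, 0, 0)ᵀ.
Then v_2 = N · v_3 = (0, -3, -3, 3)ᵀ.
Then v_1 = N · v_2 = (-3, 0, 0, -3)ᵀ.

Sanity check: (A − (3)·I) v_1 = (0, 0, 0, 0)ᵀ = 0. ✓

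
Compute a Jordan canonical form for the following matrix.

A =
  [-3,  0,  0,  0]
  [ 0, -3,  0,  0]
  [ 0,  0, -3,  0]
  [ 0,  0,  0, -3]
J_1(-3) ⊕ J_1(-3) ⊕ J_1(-3) ⊕ J_1(-3)

The characteristic polynomial is
  det(x·I − A) = x^4 + 12*x^3 + 54*x^2 + 108*x + 81 = (x + 3)^4

Eigenvalues and multiplicities (the geometric multiplicity of λ is n − rank(A − λI), which equals the number of Jordan blocks for λ):
  λ = -3: algebraic multiplicity = 4, geometric multiplicity = 4

Determining the block sizes for each eigenvalue:
  λ = -3: gm = am = 4, so every block has size 1 → block sizes [1, 1, 1, 1]

Assembling the blocks gives a Jordan form
J =
  [-3,  0,  0,  0]
  [ 0, -3,  0,  0]
  [ 0,  0, -3,  0]
  [ 0,  0,  0, -3]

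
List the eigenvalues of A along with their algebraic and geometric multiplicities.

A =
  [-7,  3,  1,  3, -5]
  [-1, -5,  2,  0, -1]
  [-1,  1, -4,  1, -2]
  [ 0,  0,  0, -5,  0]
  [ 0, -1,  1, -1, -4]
λ = -5: alg = 5, geom = 3

Step 1 — factor the characteristic polynomial to read off the algebraic multiplicities:
  χ_A(x) = (x + 5)^5

Step 2 — compute geometric multiplicities via the rank-nullity identity g(λ) = n − rank(A − λI):
  rank(A − (-5)·I) = 2, so dim ker(A − (-5)·I) = n − 2 = 3

Summary:
  λ = -5: algebraic multiplicity = 5, geometric multiplicity = 3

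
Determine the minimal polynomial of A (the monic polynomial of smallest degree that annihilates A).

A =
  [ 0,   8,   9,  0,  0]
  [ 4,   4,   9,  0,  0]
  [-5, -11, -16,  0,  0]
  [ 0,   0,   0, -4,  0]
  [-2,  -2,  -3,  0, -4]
x^3 + 12*x^2 + 48*x + 64

The characteristic polynomial is χ_A(x) = (x + 4)^5, so the eigenvalues are known. The minimal polynomial is
  m_A(x) = Π_λ (x − λ)^{k_λ}
where k_λ is the size of the *largest* Jordan block for λ (equivalently, the smallest k with (A − λI)^k v = 0 for every generalised eigenvector v of λ).

  λ = -4: largest Jordan block has size 3, contributing (x + 4)^3

So m_A(x) = (x + 4)^3 = x^3 + 12*x^2 + 48*x + 64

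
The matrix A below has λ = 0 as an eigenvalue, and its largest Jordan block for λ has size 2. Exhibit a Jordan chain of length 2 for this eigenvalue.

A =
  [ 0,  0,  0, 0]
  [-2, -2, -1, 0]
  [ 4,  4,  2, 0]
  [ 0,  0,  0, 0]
A Jordan chain for λ = 0 of length 2:
v_1 = (0, -2, 4, 0)ᵀ
v_2 = (1, 0, 0, 0)ᵀ

Let N = A − (0)·I. We want v_2 with N^2 v_2 = 0 but N^1 v_2 ≠ 0; then v_{j-1} := N · v_j for j = 2, …, 2.

Pick v_2 = (1, 0, 0, 0)ᵀ.
Then v_1 = N · v_2 = (0, -2, 4, 0)ᵀ.

Sanity check: (A − (0)·I) v_1 = (0, 0, 0, 0)ᵀ = 0. ✓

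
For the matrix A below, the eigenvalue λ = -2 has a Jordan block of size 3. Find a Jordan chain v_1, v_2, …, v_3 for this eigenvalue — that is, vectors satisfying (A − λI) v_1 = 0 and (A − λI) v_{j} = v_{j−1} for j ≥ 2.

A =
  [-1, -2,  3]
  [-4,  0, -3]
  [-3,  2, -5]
A Jordan chain for λ = -2 of length 3:
v_1 = (0, -3, -2)ᵀ
v_2 = (1, -4, -3)ᵀ
v_3 = (1, 0, 0)ᵀ

Let N = A − (-2)·I. We want v_3 with N^3 v_3 = 0 but N^2 v_3 ≠ 0; then v_{j-1} := N · v_j for j = 3, …, 2.

Pick v_3 = (1, 0, 0)ᵀ.
Then v_2 = N · v_3 = (1, -4, -3)ᵀ.
Then v_1 = N · v_2 = (0, -3, -2)ᵀ.

Sanity check: (A − (-2)·I) v_1 = (0, 0, 0)ᵀ = 0. ✓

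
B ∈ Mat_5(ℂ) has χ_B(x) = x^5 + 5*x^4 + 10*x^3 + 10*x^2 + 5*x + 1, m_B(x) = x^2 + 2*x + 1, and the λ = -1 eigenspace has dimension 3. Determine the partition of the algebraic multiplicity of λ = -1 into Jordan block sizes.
Block sizes for λ = -1: [2, 2, 1]

Step 1 — from the characteristic polynomial, algebraic multiplicity of λ = -1 is 5. From dim ker(B − (-1)·I) = 3, there are exactly 3 Jordan blocks for λ = -1.
Step 2 — from the minimal polynomial, the factor (x + 1)^2 tells us the largest block for λ = -1 has size 2.
Step 3 — with total size 5, 3 blocks, and largest block 2, the block sizes (in nonincreasing order) are [2, 2, 1].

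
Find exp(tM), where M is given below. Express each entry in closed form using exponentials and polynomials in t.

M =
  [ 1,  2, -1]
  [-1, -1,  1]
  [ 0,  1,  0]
e^{tM} =
  [-t^2/2 + t + 1, -t^2/2 + 2*t, t^2/2 - t]
  [-t, 1 - t, t]
  [-t^2/2, -t^2/2 + t, t^2/2 + 1]

Strategy: write M = P · J · P⁻¹ where J is a Jordan canonical form, so e^{tM} = P · e^{tJ} · P⁻¹, and e^{tJ} can be computed block-by-block.

M has Jordan form
J =
  [0, 1, 0]
  [0, 0, 1]
  [0, 0, 0]
(up to reordering of blocks).

Per-block formulas:
  For a 3×3 Jordan block J_3(0): exp(t · J_3(0)) = e^(0t)·(I + t·N + (t^2/2)·N^2), where N is the 3×3 nilpotent shift.

After assembling e^{tJ} and conjugating by P, we get:

e^{tM} =
  [-t^2/2 + t + 1, -t^2/2 + 2*t, t^2/2 - t]
  [-t, 1 - t, t]
  [-t^2/2, -t^2/2 + t, t^2/2 + 1]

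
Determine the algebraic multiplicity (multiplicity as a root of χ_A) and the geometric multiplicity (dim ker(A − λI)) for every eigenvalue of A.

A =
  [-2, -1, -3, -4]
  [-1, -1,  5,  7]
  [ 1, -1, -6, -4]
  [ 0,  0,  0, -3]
λ = -3: alg = 4, geom = 2

Step 1 — factor the characteristic polynomial to read off the algebraic multiplicities:
  χ_A(x) = (x + 3)^4

Step 2 — compute geometric multiplicities via the rank-nullity identity g(λ) = n − rank(A − λI):
  rank(A − (-3)·I) = 2, so dim ker(A − (-3)·I) = n − 2 = 2

Summary:
  λ = -3: algebraic multiplicity = 4, geometric multiplicity = 2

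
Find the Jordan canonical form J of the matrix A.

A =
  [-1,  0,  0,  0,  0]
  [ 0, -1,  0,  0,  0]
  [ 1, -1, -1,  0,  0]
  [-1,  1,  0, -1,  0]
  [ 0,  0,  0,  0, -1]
J_2(-1) ⊕ J_1(-1) ⊕ J_1(-1) ⊕ J_1(-1)

The characteristic polynomial is
  det(x·I − A) = x^5 + 5*x^4 + 10*x^3 + 10*x^2 + 5*x + 1 = (x + 1)^5

Eigenvalues and multiplicities (the geometric multiplicity of λ is n − rank(A − λI), which equals the number of Jordan blocks for λ):
  λ = -1: algebraic multiplicity = 5, geometric multiplicity = 4

Determining the block sizes for each eigenvalue:
  λ = -1: 4 blocks summing to 5 forces exactly one block of size 2 and the rest size 1 → block sizes [2, 1, 1, 1]

Assembling the blocks gives a Jordan form
J =
  [-1,  1,  0,  0,  0]
  [ 0, -1,  0,  0,  0]
  [ 0,  0, -1,  0,  0]
  [ 0,  0,  0, -1,  0]
  [ 0,  0,  0,  0, -1]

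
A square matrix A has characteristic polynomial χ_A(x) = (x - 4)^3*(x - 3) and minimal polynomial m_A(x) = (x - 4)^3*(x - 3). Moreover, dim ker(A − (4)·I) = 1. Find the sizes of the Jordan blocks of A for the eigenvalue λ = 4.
Block sizes for λ = 4: [3]

Step 1 — from the characteristic polynomial, algebraic multiplicity of λ = 4 is 3. From dim ker(A − (4)·I) = 1, there are exactly 1 Jordan blocks for λ = 4.
Step 2 — from the minimal polynomial, the factor (x − 4)^3 tells us the largest block for λ = 4 has size 3.
Step 3 — with total size 3, 1 blocks, and largest block 3, the block sizes (in nonincreasing order) are [3].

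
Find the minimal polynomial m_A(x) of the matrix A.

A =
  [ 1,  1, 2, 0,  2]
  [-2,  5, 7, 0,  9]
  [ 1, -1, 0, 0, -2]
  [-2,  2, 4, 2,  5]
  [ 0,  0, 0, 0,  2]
x^3 - 6*x^2 + 12*x - 8

The characteristic polynomial is χ_A(x) = (x - 2)^5, so the eigenvalues are known. The minimal polynomial is
  m_A(x) = Π_λ (x − λ)^{k_λ}
where k_λ is the size of the *largest* Jordan block for λ (equivalently, the smallest k with (A − λI)^k v = 0 for every generalised eigenvector v of λ).

  λ = 2: largest Jordan block has size 3, contributing (x − 2)^3

So m_A(x) = (x - 2)^3 = x^3 - 6*x^2 + 12*x - 8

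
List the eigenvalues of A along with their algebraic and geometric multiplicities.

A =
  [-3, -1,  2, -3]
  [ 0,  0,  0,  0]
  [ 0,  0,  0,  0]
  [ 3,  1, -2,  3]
λ = 0: alg = 4, geom = 3

Step 1 — factor the characteristic polynomial to read off the algebraic multiplicities:
  χ_A(x) = x^4

Step 2 — compute geometric multiplicities via the rank-nullity identity g(λ) = n − rank(A − λI):
  rank(A − (0)·I) = 1, so dim ker(A − (0)·I) = n − 1 = 3

Summary:
  λ = 0: algebraic multiplicity = 4, geometric multiplicity = 3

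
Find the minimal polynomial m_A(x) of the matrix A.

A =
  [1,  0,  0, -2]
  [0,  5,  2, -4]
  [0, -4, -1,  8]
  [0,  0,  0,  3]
x^2 - 4*x + 3

The characteristic polynomial is χ_A(x) = (x - 3)^2*(x - 1)^2, so the eigenvalues are known. The minimal polynomial is
  m_A(x) = Π_λ (x − λ)^{k_λ}
where k_λ is the size of the *largest* Jordan block for λ (equivalently, the smallest k with (A − λI)^k v = 0 for every generalised eigenvector v of λ).

  λ = 1: largest Jordan block has size 1, contributing (x − 1)
  λ = 3: largest Jordan block has size 1, contributing (x − 3)

So m_A(x) = (x - 3)*(x - 1) = x^2 - 4*x + 3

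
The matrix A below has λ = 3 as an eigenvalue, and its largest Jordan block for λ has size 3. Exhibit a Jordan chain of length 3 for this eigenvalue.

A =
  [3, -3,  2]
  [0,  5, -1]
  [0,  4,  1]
A Jordan chain for λ = 3 of length 3:
v_1 = (2, 0, 0)ᵀ
v_2 = (-3, 2, 4)ᵀ
v_3 = (0, 1, 0)ᵀ

Let N = A − (3)·I. We want v_3 with N^3 v_3 = 0 but N^2 v_3 ≠ 0; then v_{j-1} := N · v_j for j = 3, …, 2.

Pick v_3 = (0, 1, 0)ᵀ.
Then v_2 = N · v_3 = (-3, 2, 4)ᵀ.
Then v_1 = N · v_2 = (2, 0, 0)ᵀ.

Sanity check: (A − (3)·I) v_1 = (0, 0, 0)ᵀ = 0. ✓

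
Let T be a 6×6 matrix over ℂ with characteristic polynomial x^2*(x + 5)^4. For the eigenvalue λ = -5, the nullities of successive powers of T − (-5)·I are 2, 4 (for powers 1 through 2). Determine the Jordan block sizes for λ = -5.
Block sizes for λ = -5: [2, 2]

From the dimensions of kernels of powers, the number of Jordan blocks of size at least j is d_j − d_{j−1} where d_j = dim ker(N^j) (with d_0 = 0). Computing the differences gives [2, 2].
The number of blocks of size exactly k is (#blocks of size ≥ k) − (#blocks of size ≥ k + 1), so the partition is: 2 block(s) of size 2.
In nonincreasing order the block sizes are [2, 2].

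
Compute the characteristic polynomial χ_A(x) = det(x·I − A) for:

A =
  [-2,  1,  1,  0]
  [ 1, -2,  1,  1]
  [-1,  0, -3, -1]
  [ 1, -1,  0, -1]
x^4 + 8*x^3 + 24*x^2 + 32*x + 16

Expanding det(x·I − A) (e.g. by cofactor expansion or by noting that A is similar to its Jordan form J, which has the same characteristic polynomial as A) gives
  χ_A(x) = x^4 + 8*x^3 + 24*x^2 + 32*x + 16
which factors as (x + 2)^4. The eigenvalues (with algebraic multiplicities) are λ = -2 with multiplicity 4.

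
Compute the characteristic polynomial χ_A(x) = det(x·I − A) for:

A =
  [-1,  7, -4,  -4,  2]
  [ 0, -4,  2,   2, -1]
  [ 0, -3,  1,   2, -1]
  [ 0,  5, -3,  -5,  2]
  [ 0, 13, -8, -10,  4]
x^5 + 5*x^4 + 10*x^3 + 10*x^2 + 5*x + 1

Expanding det(x·I − A) (e.g. by cofactor expansion or by noting that A is similar to its Jordan form J, which has the same characteristic polynomial as A) gives
  χ_A(x) = x^5 + 5*x^4 + 10*x^3 + 10*x^2 + 5*x + 1
which factors as (x + 1)^5. The eigenvalues (with algebraic multiplicities) are λ = -1 with multiplicity 5.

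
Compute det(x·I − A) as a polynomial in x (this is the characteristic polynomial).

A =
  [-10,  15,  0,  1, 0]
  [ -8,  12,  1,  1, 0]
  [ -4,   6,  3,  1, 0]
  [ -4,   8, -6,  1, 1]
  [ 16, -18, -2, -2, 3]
x^5 - 9*x^4 + 27*x^3 - 27*x^2

Expanding det(x·I − A) (e.g. by cofactor expansion or by noting that A is similar to its Jordan form J, which has the same characteristic polynomial as A) gives
  χ_A(x) = x^5 - 9*x^4 + 27*x^3 - 27*x^2
which factors as x^2*(x - 3)^3. The eigenvalues (with algebraic multiplicities) are λ = 0 with multiplicity 2, λ = 3 with multiplicity 3.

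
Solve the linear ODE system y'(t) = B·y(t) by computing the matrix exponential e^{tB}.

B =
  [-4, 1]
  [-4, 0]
e^{tB} =
  [-2*t*exp(-2*t) + exp(-2*t), t*exp(-2*t)]
  [-4*t*exp(-2*t), 2*t*exp(-2*t) + exp(-2*t)]

Strategy: write B = P · J · P⁻¹ where J is a Jordan canonical form, so e^{tB} = P · e^{tJ} · P⁻¹, and e^{tJ} can be computed block-by-block.

B has Jordan form
J =
  [-2,  1]
  [ 0, -2]
(up to reordering of blocks).

Per-block formulas:
  For a 2×2 Jordan block J_2(-2): exp(t · J_2(-2)) = e^(-2t)·(I + t·N), where N is the 2×2 nilpotent shift.

After assembling e^{tJ} and conjugating by P, we get:

e^{tB} =
  [-2*t*exp(-2*t) + exp(-2*t), t*exp(-2*t)]
  [-4*t*exp(-2*t), 2*t*exp(-2*t) + exp(-2*t)]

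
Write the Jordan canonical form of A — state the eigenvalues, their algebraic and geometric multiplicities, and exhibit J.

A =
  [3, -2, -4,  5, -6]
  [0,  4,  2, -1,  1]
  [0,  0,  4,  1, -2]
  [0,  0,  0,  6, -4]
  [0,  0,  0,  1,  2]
J_1(3) ⊕ J_3(4) ⊕ J_1(4)

The characteristic polynomial is
  det(x·I − A) = x^5 - 19*x^4 + 144*x^3 - 544*x^2 + 1024*x - 768 = (x - 4)^4*(x - 3)

Eigenvalues and multiplicities (the geometric multiplicity of λ is n − rank(A − λI), which equals the number of Jordan blocks for λ):
  λ = 3: algebraic multiplicity = 1, geometric multiplicity = 1
  λ = 4: algebraic multiplicity = 4, geometric multiplicity = 2

Determining the block sizes for each eigenvalue:
  λ = 3: one block (gm = 1), so the single block has size am = 1 → block sizes [1]
  λ = 4: with am = 4 and gm = 2, the partition is not yet determined (e.g. several partitions of 4 into 2 parts exist). Let N = A − (4)·I. Computing rank(N^1) = 3, rank(N^2) = 2, rank(N^3) = 1; the number of blocks of size ≥ j is rank(N^{j−1}) − rank(N^j), giving [2, 1, 1]. So we have 1 block(s) of size 3, 1 block(s) of size 1 → block sizes [3, 1]

Assembling the blocks gives a Jordan form
J =
  [3, 0, 0, 0, 0]
  [0, 4, 1, 0, 0]
  [0, 0, 4, 1, 0]
  [0, 0, 0, 4, 0]
  [0, 0, 0, 0, 4]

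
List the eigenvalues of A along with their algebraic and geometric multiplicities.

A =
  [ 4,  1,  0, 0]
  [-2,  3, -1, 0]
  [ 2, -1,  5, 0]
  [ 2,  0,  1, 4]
λ = 4: alg = 4, geom = 2

Step 1 — factor the characteristic polynomial to read off the algebraic multiplicities:
  χ_A(x) = (x - 4)^4

Step 2 — compute geometric multiplicities via the rank-nullity identity g(λ) = n − rank(A − λI):
  rank(A − (4)·I) = 2, so dim ker(A − (4)·I) = n − 2 = 2

Summary:
  λ = 4: algebraic multiplicity = 4, geometric multiplicity = 2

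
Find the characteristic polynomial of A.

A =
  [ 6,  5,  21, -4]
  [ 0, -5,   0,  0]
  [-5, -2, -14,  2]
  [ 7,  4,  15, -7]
x^4 + 20*x^3 + 150*x^2 + 500*x + 625

Expanding det(x·I − A) (e.g. by cofactor expansion or by noting that A is similar to its Jordan form J, which has the same characteristic polynomial as A) gives
  χ_A(x) = x^4 + 20*x^3 + 150*x^2 + 500*x + 625
which factors as (x + 5)^4. The eigenvalues (with algebraic multiplicities) are λ = -5 with multiplicity 4.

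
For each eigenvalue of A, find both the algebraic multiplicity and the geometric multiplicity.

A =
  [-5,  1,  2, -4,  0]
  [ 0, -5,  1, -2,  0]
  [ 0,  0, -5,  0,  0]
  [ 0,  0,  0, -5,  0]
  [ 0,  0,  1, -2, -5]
λ = -5: alg = 5, geom = 3

Step 1 — factor the characteristic polynomial to read off the algebraic multiplicities:
  χ_A(x) = (x + 5)^5

Step 2 — compute geometric multiplicities via the rank-nullity identity g(λ) = n − rank(A − λI):
  rank(A − (-5)·I) = 2, so dim ker(A − (-5)·I) = n − 2 = 3

Summary:
  λ = -5: algebraic multiplicity = 5, geometric multiplicity = 3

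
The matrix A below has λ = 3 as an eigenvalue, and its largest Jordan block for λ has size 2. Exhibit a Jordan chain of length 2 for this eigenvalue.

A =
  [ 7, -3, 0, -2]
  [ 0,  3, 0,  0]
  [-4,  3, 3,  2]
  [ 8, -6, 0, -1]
A Jordan chain for λ = 3 of length 2:
v_1 = (4, 0, -4, 8)ᵀ
v_2 = (1, 0, 0, 0)ᵀ

Let N = A − (3)·I. We want v_2 with N^2 v_2 = 0 but N^1 v_2 ≠ 0; then v_{j-1} := N · v_j for j = 2, …, 2.

Pick v_2 = (1, 0, 0, 0)ᵀ.
Then v_1 = N · v_2 = (4, 0, -4, 8)ᵀ.

Sanity check: (A − (3)·I) v_1 = (0, 0, 0, 0)ᵀ = 0. ✓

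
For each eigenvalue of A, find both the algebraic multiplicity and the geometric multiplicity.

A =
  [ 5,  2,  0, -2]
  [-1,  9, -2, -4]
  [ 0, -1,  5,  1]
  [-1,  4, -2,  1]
λ = 5: alg = 4, geom = 2

Step 1 — factor the characteristic polynomial to read off the algebraic multiplicities:
  χ_A(x) = (x - 5)^4

Step 2 — compute geometric multiplicities via the rank-nullity identity g(λ) = n − rank(A − λI):
  rank(A − (5)·I) = 2, so dim ker(A − (5)·I) = n − 2 = 2

Summary:
  λ = 5: algebraic multiplicity = 4, geometric multiplicity = 2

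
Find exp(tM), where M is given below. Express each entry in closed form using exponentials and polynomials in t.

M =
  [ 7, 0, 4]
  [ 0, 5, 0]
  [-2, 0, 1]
e^{tM} =
  [2*exp(5*t) - exp(3*t), 0, 2*exp(5*t) - 2*exp(3*t)]
  [0, exp(5*t), 0]
  [-exp(5*t) + exp(3*t), 0, -exp(5*t) + 2*exp(3*t)]

Strategy: write M = P · J · P⁻¹ where J is a Jordan canonical form, so e^{tM} = P · e^{tJ} · P⁻¹, and e^{tJ} can be computed block-by-block.

M has Jordan form
J =
  [3, 0, 0]
  [0, 5, 0]
  [0, 0, 5]
(up to reordering of blocks).

Per-block formulas:
  For a 1×1 block at λ = 5: exp(t · [5]) = [e^(5t)].
  For a 1×1 block at λ = 3: exp(t · [3]) = [e^(3t)].

After assembling e^{tJ} and conjugating by P, we get:

e^{tM} =
  [2*exp(5*t) - exp(3*t), 0, 2*exp(5*t) - 2*exp(3*t)]
  [0, exp(5*t), 0]
  [-exp(5*t) + exp(3*t), 0, -exp(5*t) + 2*exp(3*t)]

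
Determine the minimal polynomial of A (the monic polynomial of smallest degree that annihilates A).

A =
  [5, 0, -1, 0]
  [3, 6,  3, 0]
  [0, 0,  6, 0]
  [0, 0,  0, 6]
x^2 - 11*x + 30

The characteristic polynomial is χ_A(x) = (x - 6)^3*(x - 5), so the eigenvalues are known. The minimal polynomial is
  m_A(x) = Π_λ (x − λ)^{k_λ}
where k_λ is the size of the *largest* Jordan block for λ (equivalently, the smallest k with (A − λI)^k v = 0 for every generalised eigenvector v of λ).

  λ = 5: largest Jordan block has size 1, contributing (x − 5)
  λ = 6: largest Jordan block has size 1, contributing (x − 6)

So m_A(x) = (x - 6)*(x - 5) = x^2 - 11*x + 30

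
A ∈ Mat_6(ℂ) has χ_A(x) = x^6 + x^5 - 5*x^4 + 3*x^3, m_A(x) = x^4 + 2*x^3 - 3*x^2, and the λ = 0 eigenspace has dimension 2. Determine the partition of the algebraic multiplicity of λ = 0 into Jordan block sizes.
Block sizes for λ = 0: [2, 1]

Step 1 — from the characteristic polynomial, algebraic multiplicity of λ = 0 is 3. From dim ker(A − (0)·I) = 2, there are exactly 2 Jordan blocks for λ = 0.
Step 2 — from the minimal polynomial, the factor (x − 0)^2 tells us the largest block for λ = 0 has size 2.
Step 3 — with total size 3, 2 blocks, and largest block 2, the block sizes (in nonincreasing order) are [2, 1].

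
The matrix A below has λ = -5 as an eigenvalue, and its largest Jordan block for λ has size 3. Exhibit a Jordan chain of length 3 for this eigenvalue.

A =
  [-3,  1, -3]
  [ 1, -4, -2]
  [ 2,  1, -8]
A Jordan chain for λ = -5 of length 3:
v_1 = (-1, -1, -1)ᵀ
v_2 = (2, 1, 2)ᵀ
v_3 = (1, 0, 0)ᵀ

Let N = A − (-5)·I. We want v_3 with N^3 v_3 = 0 but N^2 v_3 ≠ 0; then v_{j-1} := N · v_j for j = 3, …, 2.

Pick v_3 = (1, 0, 0)ᵀ.
Then v_2 = N · v_3 = (2, 1, 2)ᵀ.
Then v_1 = N · v_2 = (-1, -1, -1)ᵀ.

Sanity check: (A − (-5)·I) v_1 = (0, 0, 0)ᵀ = 0. ✓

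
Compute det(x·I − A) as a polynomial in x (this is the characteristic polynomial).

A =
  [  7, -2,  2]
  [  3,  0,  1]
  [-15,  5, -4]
x^3 - 3*x^2 + 3*x - 1

Expanding det(x·I − A) (e.g. by cofactor expansion or by noting that A is similar to its Jordan form J, which has the same characteristic polynomial as A) gives
  χ_A(x) = x^3 - 3*x^2 + 3*x - 1
which factors as (x - 1)^3. The eigenvalues (with algebraic multiplicities) are λ = 1 with multiplicity 3.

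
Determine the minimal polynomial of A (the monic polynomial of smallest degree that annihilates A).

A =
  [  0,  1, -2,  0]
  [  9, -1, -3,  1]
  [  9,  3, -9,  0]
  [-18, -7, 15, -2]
x^3 + 9*x^2 + 27*x + 27

The characteristic polynomial is χ_A(x) = (x + 3)^4, so the eigenvalues are known. The minimal polynomial is
  m_A(x) = Π_λ (x − λ)^{k_λ}
where k_λ is the size of the *largest* Jordan block for λ (equivalently, the smallest k with (A − λI)^k v = 0 for every generalised eigenvector v of λ).

  λ = -3: largest Jordan block has size 3, contributing (x + 3)^3

So m_A(x) = (x + 3)^3 = x^3 + 9*x^2 + 27*x + 27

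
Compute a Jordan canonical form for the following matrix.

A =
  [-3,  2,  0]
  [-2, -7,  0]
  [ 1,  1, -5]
J_2(-5) ⊕ J_1(-5)

The characteristic polynomial is
  det(x·I − A) = x^3 + 15*x^2 + 75*x + 125 = (x + 5)^3

Eigenvalues and multiplicities (the geometric multiplicity of λ is n − rank(A − λI), which equals the number of Jordan blocks for λ):
  λ = -5: algebraic multiplicity = 3, geometric multiplicity = 2

Determining the block sizes for each eigenvalue:
  λ = -5: 2 blocks summing to 3 forces exactly one block of size 2 and the rest size 1 → block sizes [2, 1]

Assembling the blocks gives a Jordan form
J =
  [-5,  1,  0]
  [ 0, -5,  0]
  [ 0,  0, -5]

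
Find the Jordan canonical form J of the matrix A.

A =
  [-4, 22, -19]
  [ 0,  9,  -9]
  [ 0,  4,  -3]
J_1(-4) ⊕ J_2(3)

The characteristic polynomial is
  det(x·I − A) = x^3 - 2*x^2 - 15*x + 36 = (x - 3)^2*(x + 4)

Eigenvalues and multiplicities (the geometric multiplicity of λ is n − rank(A − λI), which equals the number of Jordan blocks for λ):
  λ = -4: algebraic multiplicity = 1, geometric multiplicity = 1
  λ = 3: algebraic multiplicity = 2, geometric multiplicity = 1

Determining the block sizes for each eigenvalue:
  λ = -4: one block (gm = 1), so the single block has size am = 1 → block sizes [1]
  λ = 3: one block (gm = 1), so the single block has size am = 2 → block sizes [2]

Assembling the blocks gives a Jordan form
J =
  [-4, 0, 0]
  [ 0, 3, 1]
  [ 0, 0, 3]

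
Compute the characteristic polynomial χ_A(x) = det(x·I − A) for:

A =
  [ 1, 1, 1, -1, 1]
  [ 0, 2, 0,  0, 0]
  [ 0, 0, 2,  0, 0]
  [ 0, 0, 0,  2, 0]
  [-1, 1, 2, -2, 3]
x^5 - 10*x^4 + 40*x^3 - 80*x^2 + 80*x - 32

Expanding det(x·I − A) (e.g. by cofactor expansion or by noting that A is similar to its Jordan form J, which has the same characteristic polynomial as A) gives
  χ_A(x) = x^5 - 10*x^4 + 40*x^3 - 80*x^2 + 80*x - 32
which factors as (x - 2)^5. The eigenvalues (with algebraic multiplicities) are λ = 2 with multiplicity 5.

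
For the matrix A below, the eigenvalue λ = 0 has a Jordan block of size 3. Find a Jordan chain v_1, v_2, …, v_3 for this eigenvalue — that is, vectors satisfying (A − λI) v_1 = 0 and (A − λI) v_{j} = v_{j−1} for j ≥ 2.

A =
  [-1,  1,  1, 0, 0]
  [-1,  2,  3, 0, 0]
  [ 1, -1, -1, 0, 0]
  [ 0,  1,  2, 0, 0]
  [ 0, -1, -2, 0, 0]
A Jordan chain for λ = 0 of length 3:
v_1 = (1, 2, -1, 1, -1)ᵀ
v_2 = (-1, -1, 1, 0, 0)ᵀ
v_3 = (1, 0, 0, 0, 0)ᵀ

Let N = A − (0)·I. We want v_3 with N^3 v_3 = 0 but N^2 v_3 ≠ 0; then v_{j-1} := N · v_j for j = 3, …, 2.

Pick v_3 = (1, 0, 0, 0, 0)ᵀ.
Then v_2 = N · v_3 = (-1, -1, 1, 0, 0)ᵀ.
Then v_1 = N · v_2 = (1, 2, -1, 1, -1)ᵀ.

Sanity check: (A − (0)·I) v_1 = (0, 0, 0, 0, 0)ᵀ = 0. ✓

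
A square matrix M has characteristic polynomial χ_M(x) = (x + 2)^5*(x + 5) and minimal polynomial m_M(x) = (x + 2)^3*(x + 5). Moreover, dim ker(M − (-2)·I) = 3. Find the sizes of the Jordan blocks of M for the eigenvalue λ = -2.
Block sizes for λ = -2: [3, 1, 1]

Step 1 — from the characteristic polynomial, algebraic multiplicity of λ = -2 is 5. From dim ker(M − (-2)·I) = 3, there are exactly 3 Jordan blocks for λ = -2.
Step 2 — from the minimal polynomial, the factor (x + 2)^3 tells us the largest block for λ = -2 has size 3.
Step 3 — with total size 5, 3 blocks, and largest block 3, the block sizes (in nonincreasing order) are [3, 1, 1].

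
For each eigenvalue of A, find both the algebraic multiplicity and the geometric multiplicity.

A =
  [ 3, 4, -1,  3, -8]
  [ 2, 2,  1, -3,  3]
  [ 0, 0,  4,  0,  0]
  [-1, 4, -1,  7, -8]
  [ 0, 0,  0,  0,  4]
λ = 4: alg = 5, geom = 3

Step 1 — factor the characteristic polynomial to read off the algebraic multiplicities:
  χ_A(x) = (x - 4)^5

Step 2 — compute geometric multiplicities via the rank-nullity identity g(λ) = n − rank(A − λI):
  rank(A − (4)·I) = 2, so dim ker(A − (4)·I) = n − 2 = 3

Summary:
  λ = 4: algebraic multiplicity = 5, geometric multiplicity = 3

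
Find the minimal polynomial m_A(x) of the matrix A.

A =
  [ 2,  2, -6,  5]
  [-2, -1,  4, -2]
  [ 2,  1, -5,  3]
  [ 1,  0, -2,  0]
x^3 + 3*x^2 + 3*x + 1

The characteristic polynomial is χ_A(x) = (x + 1)^4, so the eigenvalues are known. The minimal polynomial is
  m_A(x) = Π_λ (x − λ)^{k_λ}
where k_λ is the size of the *largest* Jordan block for λ (equivalently, the smallest k with (A − λI)^k v = 0 for every generalised eigenvector v of λ).

  λ = -1: largest Jordan block has size 3, contributing (x + 1)^3

So m_A(x) = (x + 1)^3 = x^3 + 3*x^2 + 3*x + 1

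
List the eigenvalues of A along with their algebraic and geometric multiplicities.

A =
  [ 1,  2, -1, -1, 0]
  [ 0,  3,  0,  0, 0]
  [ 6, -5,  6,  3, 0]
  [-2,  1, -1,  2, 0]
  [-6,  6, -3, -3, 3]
λ = 3: alg = 5, geom = 3

Step 1 — factor the characteristic polynomial to read off the algebraic multiplicities:
  χ_A(x) = (x - 3)^5

Step 2 — compute geometric multiplicities via the rank-nullity identity g(λ) = n − rank(A − λI):
  rank(A − (3)·I) = 2, so dim ker(A − (3)·I) = n − 2 = 3

Summary:
  λ = 3: algebraic multiplicity = 5, geometric multiplicity = 3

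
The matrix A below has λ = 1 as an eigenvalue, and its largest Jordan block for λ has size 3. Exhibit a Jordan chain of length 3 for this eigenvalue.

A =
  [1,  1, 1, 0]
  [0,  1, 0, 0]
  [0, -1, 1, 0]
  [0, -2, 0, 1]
A Jordan chain for λ = 1 of length 3:
v_1 = (-1, 0, 0, 0)ᵀ
v_2 = (1, 0, -1, -2)ᵀ
v_3 = (0, 1, 0, 0)ᵀ

Let N = A − (1)·I. We want v_3 with N^3 v_3 = 0 but N^2 v_3 ≠ 0; then v_{j-1} := N · v_j for j = 3, …, 2.

Pick v_3 = (0, 1, 0, 0)ᵀ.
Then v_2 = N · v_3 = (1, 0, -1, -2)ᵀ.
Then v_1 = N · v_2 = (-1, 0, 0, 0)ᵀ.

Sanity check: (A − (1)·I) v_1 = (0, 0, 0, 0)ᵀ = 0. ✓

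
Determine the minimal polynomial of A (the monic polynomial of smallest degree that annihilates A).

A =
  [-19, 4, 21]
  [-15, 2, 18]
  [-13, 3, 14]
x^3 + 3*x^2 + 3*x + 1

The characteristic polynomial is χ_A(x) = (x + 1)^3, so the eigenvalues are known. The minimal polynomial is
  m_A(x) = Π_λ (x − λ)^{k_λ}
where k_λ is the size of the *largest* Jordan block for λ (equivalently, the smallest k with (A − λI)^k v = 0 for every generalised eigenvector v of λ).

  λ = -1: largest Jordan block has size 3, contributing (x + 1)^3

So m_A(x) = (x + 1)^3 = x^3 + 3*x^2 + 3*x + 1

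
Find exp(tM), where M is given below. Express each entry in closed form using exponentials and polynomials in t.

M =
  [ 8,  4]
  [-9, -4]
e^{tM} =
  [6*t*exp(2*t) + exp(2*t), 4*t*exp(2*t)]
  [-9*t*exp(2*t), -6*t*exp(2*t) + exp(2*t)]

Strategy: write M = P · J · P⁻¹ where J is a Jordan canonical form, so e^{tM} = P · e^{tJ} · P⁻¹, and e^{tJ} can be computed block-by-block.

M has Jordan form
J =
  [2, 1]
  [0, 2]
(up to reordering of blocks).

Per-block formulas:
  For a 2×2 Jordan block J_2(2): exp(t · J_2(2)) = e^(2t)·(I + t·N), where N is the 2×2 nilpotent shift.

After assembling e^{tJ} and conjugating by P, we get:

e^{tM} =
  [6*t*exp(2*t) + exp(2*t), 4*t*exp(2*t)]
  [-9*t*exp(2*t), -6*t*exp(2*t) + exp(2*t)]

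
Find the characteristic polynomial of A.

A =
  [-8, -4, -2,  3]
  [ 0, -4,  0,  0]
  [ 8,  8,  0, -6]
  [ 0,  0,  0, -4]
x^4 + 16*x^3 + 96*x^2 + 256*x + 256

Expanding det(x·I − A) (e.g. by cofactor expansion or by noting that A is similar to its Jordan form J, which has the same characteristic polynomial as A) gives
  χ_A(x) = x^4 + 16*x^3 + 96*x^2 + 256*x + 256
which factors as (x + 4)^4. The eigenvalues (with algebraic multiplicities) are λ = -4 with multiplicity 4.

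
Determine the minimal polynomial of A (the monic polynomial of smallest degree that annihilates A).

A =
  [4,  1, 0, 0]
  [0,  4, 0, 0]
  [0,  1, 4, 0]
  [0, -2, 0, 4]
x^2 - 8*x + 16

The characteristic polynomial is χ_A(x) = (x - 4)^4, so the eigenvalues are known. The minimal polynomial is
  m_A(x) = Π_λ (x − λ)^{k_λ}
where k_λ is the size of the *largest* Jordan block for λ (equivalently, the smallest k with (A − λI)^k v = 0 for every generalised eigenvector v of λ).

  λ = 4: largest Jordan block has size 2, contributing (x − 4)^2

So m_A(x) = (x - 4)^2 = x^2 - 8*x + 16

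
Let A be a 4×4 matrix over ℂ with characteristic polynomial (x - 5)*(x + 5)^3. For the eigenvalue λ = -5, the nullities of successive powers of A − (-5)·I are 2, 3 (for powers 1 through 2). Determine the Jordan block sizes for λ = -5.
Block sizes for λ = -5: [2, 1]

From the dimensions of kernels of powers, the number of Jordan blocks of size at least j is d_j − d_{j−1} where d_j = dim ker(N^j) (with d_0 = 0). Computing the differences gives [2, 1].
The number of blocks of size exactly k is (#blocks of size ≥ k) − (#blocks of size ≥ k + 1), so the partition is: 1 block(s) of size 1, 1 block(s) of size 2.
In nonincreasing order the block sizes are [2, 1].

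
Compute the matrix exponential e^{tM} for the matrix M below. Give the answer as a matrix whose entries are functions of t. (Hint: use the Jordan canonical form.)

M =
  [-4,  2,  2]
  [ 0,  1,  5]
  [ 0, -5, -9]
e^{tM} =
  [exp(-4*t), 2*t*exp(-4*t), 2*t*exp(-4*t)]
  [0, 5*t*exp(-4*t) + exp(-4*t), 5*t*exp(-4*t)]
  [0, -5*t*exp(-4*t), -5*t*exp(-4*t) + exp(-4*t)]

Strategy: write M = P · J · P⁻¹ where J is a Jordan canonical form, so e^{tM} = P · e^{tJ} · P⁻¹, and e^{tJ} can be computed block-by-block.

M has Jordan form
J =
  [-4,  1,  0]
  [ 0, -4,  0]
  [ 0,  0, -4]
(up to reordering of blocks).

Per-block formulas:
  For a 1×1 block at λ = -4: exp(t · [-4]) = [e^(-4t)].
  For a 2×2 Jordan block J_2(-4): exp(t · J_2(-4)) = e^(-4t)·(I + t·N), where N is the 2×2 nilpotent shift.

After assembling e^{tJ} and conjugating by P, we get:

e^{tM} =
  [exp(-4*t), 2*t*exp(-4*t), 2*t*exp(-4*t)]
  [0, 5*t*exp(-4*t) + exp(-4*t), 5*t*exp(-4*t)]
  [0, -5*t*exp(-4*t), -5*t*exp(-4*t) + exp(-4*t)]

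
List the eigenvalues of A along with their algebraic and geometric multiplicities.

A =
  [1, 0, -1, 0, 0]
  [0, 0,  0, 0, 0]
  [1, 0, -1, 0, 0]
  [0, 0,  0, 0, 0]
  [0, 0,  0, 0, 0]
λ = 0: alg = 5, geom = 4

Step 1 — factor the characteristic polynomial to read off the algebraic multiplicities:
  χ_A(x) = x^5

Step 2 — compute geometric multiplicities via the rank-nullity identity g(λ) = n − rank(A − λI):
  rank(A − (0)·I) = 1, so dim ker(A − (0)·I) = n − 1 = 4

Summary:
  λ = 0: algebraic multiplicity = 5, geometric multiplicity = 4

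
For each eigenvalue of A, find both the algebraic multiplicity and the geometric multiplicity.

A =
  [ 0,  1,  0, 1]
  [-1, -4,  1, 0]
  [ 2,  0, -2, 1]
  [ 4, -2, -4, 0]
λ = -3: alg = 2, geom = 1; λ = 0: alg = 2, geom = 1

Step 1 — factor the characteristic polynomial to read off the algebraic multiplicities:
  χ_A(x) = x^2*(x + 3)^2

Step 2 — compute geometric multiplicities via the rank-nullity identity g(λ) = n − rank(A − λI):
  rank(A − (-3)·I) = 3, so dim ker(A − (-3)·I) = n − 3 = 1
  rank(A − (0)·I) = 3, so dim ker(A − (0)·I) = n − 3 = 1

Summary:
  λ = -3: algebraic multiplicity = 2, geometric multiplicity = 1
  λ = 0: algebraic multiplicity = 2, geometric multiplicity = 1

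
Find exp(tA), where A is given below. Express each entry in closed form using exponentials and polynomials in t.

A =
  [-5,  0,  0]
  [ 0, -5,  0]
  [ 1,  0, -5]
e^{tA} =
  [exp(-5*t), 0, 0]
  [0, exp(-5*t), 0]
  [t*exp(-5*t), 0, exp(-5*t)]

Strategy: write A = P · J · P⁻¹ where J is a Jordan canonical form, so e^{tA} = P · e^{tJ} · P⁻¹, and e^{tJ} can be computed block-by-block.

A has Jordan form
J =
  [-5,  1,  0]
  [ 0, -5,  0]
  [ 0,  0, -5]
(up to reordering of blocks).

Per-block formulas:
  For a 1×1 block at λ = -5: exp(t · [-5]) = [e^(-5t)].
  For a 2×2 Jordan block J_2(-5): exp(t · J_2(-5)) = e^(-5t)·(I + t·N), where N is the 2×2 nilpotent shift.

After assembling e^{tJ} and conjugating by P, we get:

e^{tA} =
  [exp(-5*t), 0, 0]
  [0, exp(-5*t), 0]
  [t*exp(-5*t), 0, exp(-5*t)]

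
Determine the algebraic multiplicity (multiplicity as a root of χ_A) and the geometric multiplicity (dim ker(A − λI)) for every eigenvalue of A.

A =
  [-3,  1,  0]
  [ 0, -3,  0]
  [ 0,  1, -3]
λ = -3: alg = 3, geom = 2

Step 1 — factor the characteristic polynomial to read off the algebraic multiplicities:
  χ_A(x) = (x + 3)^3

Step 2 — compute geometric multiplicities via the rank-nullity identity g(λ) = n − rank(A − λI):
  rank(A − (-3)·I) = 1, so dim ker(A − (-3)·I) = n − 1 = 2

Summary:
  λ = -3: algebraic multiplicity = 3, geometric multiplicity = 2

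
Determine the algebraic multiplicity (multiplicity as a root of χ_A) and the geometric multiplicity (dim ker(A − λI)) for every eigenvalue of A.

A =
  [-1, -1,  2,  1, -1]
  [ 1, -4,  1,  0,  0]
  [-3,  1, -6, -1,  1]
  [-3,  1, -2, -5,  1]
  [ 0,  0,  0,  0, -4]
λ = -4: alg = 5, geom = 3

Step 1 — factor the characteristic polynomial to read off the algebraic multiplicities:
  χ_A(x) = (x + 4)^5

Step 2 — compute geometric multiplicities via the rank-nullity identity g(λ) = n − rank(A − λI):
  rank(A − (-4)·I) = 2, so dim ker(A − (-4)·I) = n − 2 = 3

Summary:
  λ = -4: algebraic multiplicity = 5, geometric multiplicity = 3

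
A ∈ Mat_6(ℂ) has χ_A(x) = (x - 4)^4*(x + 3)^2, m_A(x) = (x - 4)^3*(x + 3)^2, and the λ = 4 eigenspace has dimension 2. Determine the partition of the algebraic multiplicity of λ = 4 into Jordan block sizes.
Block sizes for λ = 4: [3, 1]

Step 1 — from the characteristic polynomial, algebraic multiplicity of λ = 4 is 4. From dim ker(A − (4)·I) = 2, there are exactly 2 Jordan blocks for λ = 4.
Step 2 — from the minimal polynomial, the factor (x − 4)^3 tells us the largest block for λ = 4 has size 3.
Step 3 — with total size 4, 2 blocks, and largest block 3, the block sizes (in nonincreasing order) are [3, 1].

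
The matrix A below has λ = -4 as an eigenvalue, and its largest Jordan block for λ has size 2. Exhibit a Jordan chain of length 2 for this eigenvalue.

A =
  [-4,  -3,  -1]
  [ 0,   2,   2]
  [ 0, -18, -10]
A Jordan chain for λ = -4 of length 2:
v_1 = (-3, 6, -18)ᵀ
v_2 = (0, 1, 0)ᵀ

Let N = A − (-4)·I. We want v_2 with N^2 v_2 = 0 but N^1 v_2 ≠ 0; then v_{j-1} := N · v_j for j = 2, …, 2.

Pick v_2 = (0, 1, 0)ᵀ.
Then v_1 = N · v_2 = (-3, 6, -18)ᵀ.

Sanity check: (A − (-4)·I) v_1 = (0, 0, 0)ᵀ = 0. ✓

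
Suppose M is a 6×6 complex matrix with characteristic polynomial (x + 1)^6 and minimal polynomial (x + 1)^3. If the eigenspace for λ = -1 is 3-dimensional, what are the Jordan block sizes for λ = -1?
Block sizes for λ = -1: [3, 2, 1]

Step 1 — from the characteristic polynomial, algebraic multiplicity of λ = -1 is 6. From dim ker(M − (-1)·I) = 3, there are exactly 3 Jordan blocks for λ = -1.
Step 2 — from the minimal polynomial, the factor (x + 1)^3 tells us the largest block for λ = -1 has size 3.
Step 3 — with total size 6, 3 blocks, and largest block 3, the block sizes (in nonincreasing order) are [3, 2, 1].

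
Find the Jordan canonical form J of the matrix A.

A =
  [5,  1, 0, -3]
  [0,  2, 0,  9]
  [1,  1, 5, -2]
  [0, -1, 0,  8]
J_2(5) ⊕ J_2(5)

The characteristic polynomial is
  det(x·I − A) = x^4 - 20*x^3 + 150*x^2 - 500*x + 625 = (x - 5)^4

Eigenvalues and multiplicities (the geometric multiplicity of λ is n − rank(A − λI), which equals the number of Jordan blocks for λ):
  λ = 5: algebraic multiplicity = 4, geometric multiplicity = 2

Determining the block sizes for each eigenvalue:
  λ = 5: with am = 4 and gm = 2, the partition is not yet determined (e.g. several partitions of 4 into 2 parts exist). Let N = A − (5)·I. Computing rank(N^1) = 2, rank(N^2) = 0; the number of blocks of size ≥ j is rank(N^{j−1}) − rank(N^j), giving [2, 2]. So we have 2 block(s) of size 2 → block sizes [2, 2]

Assembling the blocks gives a Jordan form
J =
  [5, 1, 0, 0]
  [0, 5, 0, 0]
  [0, 0, 5, 1]
  [0, 0, 0, 5]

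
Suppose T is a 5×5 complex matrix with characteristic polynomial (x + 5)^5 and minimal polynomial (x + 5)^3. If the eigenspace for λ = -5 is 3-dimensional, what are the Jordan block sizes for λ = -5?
Block sizes for λ = -5: [3, 1, 1]

Step 1 — from the characteristic polynomial, algebraic multiplicity of λ = -5 is 5. From dim ker(T − (-5)·I) = 3, there are exactly 3 Jordan blocks for λ = -5.
Step 2 — from the minimal polynomial, the factor (x + 5)^3 tells us the largest block for λ = -5 has size 3.
Step 3 — with total size 5, 3 blocks, and largest block 3, the block sizes (in nonincreasing order) are [3, 1, 1].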